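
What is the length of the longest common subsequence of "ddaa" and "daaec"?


LCS of "ddaa" and "daaec"
DP table:
           d    a    a    e    c
      0    0    0    0    0    0
  d   0    1    1    1    1    1
  d   0    1    1    1    1    1
  a   0    1    2    2    2    2
  a   0    1    2    3    3    3
LCS length = dp[4][5] = 3

3


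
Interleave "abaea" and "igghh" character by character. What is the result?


Interleaving "abaea" and "igghh":
  Position 0: 'a' from first, 'i' from second => "ai"
  Position 1: 'b' from first, 'g' from second => "bg"
  Position 2: 'a' from first, 'g' from second => "ag"
  Position 3: 'e' from first, 'h' from second => "eh"
  Position 4: 'a' from first, 'h' from second => "ah"
Result: aibgagehah

aibgagehah


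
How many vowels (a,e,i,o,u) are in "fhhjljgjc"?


Input: fhhjljgjc
Checking each character:
  'f' at position 0: consonant
  'h' at position 1: consonant
  'h' at position 2: consonant
  'j' at position 3: consonant
  'l' at position 4: consonant
  'j' at position 5: consonant
  'g' at position 6: consonant
  'j' at position 7: consonant
  'c' at position 8: consonant
Total vowels: 0

0


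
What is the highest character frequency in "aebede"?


Input: aebede
Character counts:
  'a': 1
  'b': 1
  'd': 1
  'e': 3
Maximum frequency: 3

3


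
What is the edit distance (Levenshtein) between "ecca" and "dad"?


Computing edit distance: "ecca" -> "dad"
DP table:
           d    a    d
      0    1    2    3
  e   1    1    2    3
  c   2    2    2    3
  c   3    3    3    3
  a   4    4    3    4
Edit distance = dp[4][3] = 4

4


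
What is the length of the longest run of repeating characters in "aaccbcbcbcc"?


Input: "aaccbcbcbcc"
Scanning for longest run:
  Position 1 ('a'): continues run of 'a', length=2
  Position 2 ('c'): new char, reset run to 1
  Position 3 ('c'): continues run of 'c', length=2
  Position 4 ('b'): new char, reset run to 1
  Position 5 ('c'): new char, reset run to 1
  Position 6 ('b'): new char, reset run to 1
  Position 7 ('c'): new char, reset run to 1
  Position 8 ('b'): new char, reset run to 1
  Position 9 ('c'): new char, reset run to 1
  Position 10 ('c'): continues run of 'c', length=2
Longest run: 'a' with length 2

2


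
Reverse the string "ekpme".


Input: ekpme
Reading characters right to left:
  Position 4: 'e'
  Position 3: 'm'
  Position 2: 'p'
  Position 1: 'k'
  Position 0: 'e'
Reversed: empke

empke


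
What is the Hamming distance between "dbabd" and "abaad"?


Comparing "dbabd" and "abaad" position by position:
  Position 0: 'd' vs 'a' => differ
  Position 1: 'b' vs 'b' => same
  Position 2: 'a' vs 'a' => same
  Position 3: 'b' vs 'a' => differ
  Position 4: 'd' vs 'd' => same
Total differences (Hamming distance): 2

2


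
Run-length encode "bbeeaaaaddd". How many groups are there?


Input: bbeeaaaaddd
Scanning for consecutive runs:
  Group 1: 'b' x 2 (positions 0-1)
  Group 2: 'e' x 2 (positions 2-3)
  Group 3: 'a' x 4 (positions 4-7)
  Group 4: 'd' x 3 (positions 8-10)
Total groups: 4

4


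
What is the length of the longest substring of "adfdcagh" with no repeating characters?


Input: "adfdcagh"
Sliding window (track last position of each char):
  Position 0 ('a'): window [0,0] length 1 -- new best
  Position 1 ('d'): window [0,1] length 2 -- new best
  Position 2 ('f'): window [0,2] length 3 -- new best
  Position 3 ('d'): repeat (last at 1), move window start to 2
  Position 3 ('d'): window [2,3] length 2
  Position 4 ('c'): window [2,4] length 3
  Position 5 ('a'): window [2,5] length 4 -- new best
  Position 6 ('g'): window [2,6] length 5 -- new best
  Position 7 ('h'): window [2,7] length 6 -- new best
Longest substring with no repeats: "fdcagh" with length 6

6


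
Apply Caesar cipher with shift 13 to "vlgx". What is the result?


Caesar cipher: shift "vlgx" by 13
  'v' (pos 21) + 13 = pos 8 = 'i'
  'l' (pos 11) + 13 = pos 24 = 'y'
  'g' (pos 6) + 13 = pos 19 = 't'
  'x' (pos 23) + 13 = pos 10 = 'k'
Result: iytk

iytk


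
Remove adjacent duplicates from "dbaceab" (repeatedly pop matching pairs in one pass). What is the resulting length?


Input: dbaceab
Stack-based adjacent duplicate removal:
  Read 'd': push. Stack: d
  Read 'b': push. Stack: db
  Read 'a': push. Stack: dba
  Read 'c': push. Stack: dbac
  Read 'e': push. Stack: dbace
  Read 'a': push. Stack: dbacea
  Read 'b': push. Stack: dbaceab
Final stack: "dbaceab" (length 7)

7


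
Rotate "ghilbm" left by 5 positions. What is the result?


Input: "ghilbm", rotate left by 5
First 5 characters: "ghilb"
Remaining characters: "m"
Concatenate remaining + first: "m" + "ghilb" = "mghilb"

mghilb


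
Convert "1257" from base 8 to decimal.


Input: "1257" in base 8
Positional expansion:
  Digit '1' (value 1) x 8^3 = 512
  Digit '2' (value 2) x 8^2 = 128
  Digit '5' (value 5) x 8^1 = 40
  Digit '7' (value 7) x 8^0 = 7
Sum = 687

687


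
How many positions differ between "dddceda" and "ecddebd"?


Comparing "dddceda" and "ecddebd" position by position:
  Position 0: 'd' vs 'e' => DIFFER
  Position 1: 'd' vs 'c' => DIFFER
  Position 2: 'd' vs 'd' => same
  Position 3: 'c' vs 'd' => DIFFER
  Position 4: 'e' vs 'e' => same
  Position 5: 'd' vs 'b' => DIFFER
  Position 6: 'a' vs 'd' => DIFFER
Positions that differ: 5

5


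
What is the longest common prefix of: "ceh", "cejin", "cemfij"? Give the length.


Words: ceh, cejin, cemfij
  Position 0: all 'c' => match
  Position 1: all 'e' => match
  Position 2: ('h', 'j', 'm') => mismatch, stop
LCP = "ce" (length 2)

2


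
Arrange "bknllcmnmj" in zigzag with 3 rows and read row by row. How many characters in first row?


Zigzag "bknllcmnmj" into 3 rows:
Placing characters:
  'b' => row 0
  'k' => row 1
  'n' => row 2
  'l' => row 1
  'l' => row 0
  'c' => row 1
  'm' => row 2
  'n' => row 1
  'm' => row 0
  'j' => row 1
Rows:
  Row 0: "blm"
  Row 1: "klcnj"
  Row 2: "nm"
First row length: 3

3


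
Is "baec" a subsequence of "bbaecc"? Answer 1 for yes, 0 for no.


Check if "baec" is a subsequence of "bbaecc"
Greedy scan:
  Position 0 ('b'): matches sub[0] = 'b'
  Position 1 ('b'): no match needed
  Position 2 ('a'): matches sub[1] = 'a'
  Position 3 ('e'): matches sub[2] = 'e'
  Position 4 ('c'): matches sub[3] = 'c'
  Position 5 ('c'): no match needed
All 4 characters matched => is a subsequence

1


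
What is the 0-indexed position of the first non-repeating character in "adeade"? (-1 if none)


Input: adeade
Character frequencies:
  'a': 2
  'd': 2
  'e': 2
Scanning left to right for freq == 1:
  Position 0 ('a'): freq=2, skip
  Position 1 ('d'): freq=2, skip
  Position 2 ('e'): freq=2, skip
  Position 3 ('a'): freq=2, skip
  Position 4 ('d'): freq=2, skip
  Position 5 ('e'): freq=2, skip
  No unique character found => answer = -1

-1


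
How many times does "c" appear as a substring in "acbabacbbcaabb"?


Searching for "c" in "acbabacbbcaabb"
Scanning each position:
  Position 0: "a" => no
  Position 1: "c" => MATCH
  Position 2: "b" => no
  Position 3: "a" => no
  Position 4: "b" => no
  Position 5: "a" => no
  Position 6: "c" => MATCH
  Position 7: "b" => no
  Position 8: "b" => no
  Position 9: "c" => MATCH
  Position 10: "a" => no
  Position 11: "a" => no
  Position 12: "b" => no
  Position 13: "b" => no
Total occurrences: 3

3


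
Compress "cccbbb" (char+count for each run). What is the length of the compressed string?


Input: cccbbb
Runs:
  'c' x 3 => "c3"
  'b' x 3 => "b3"
Compressed: "c3b3"
Compressed length: 4

4


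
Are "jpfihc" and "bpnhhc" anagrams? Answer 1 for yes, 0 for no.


Strings: "jpfihc", "bpnhhc"
Sorted first:  cfhijp
Sorted second: bchhnp
Differ at position 0: 'c' vs 'b' => not anagrams

0


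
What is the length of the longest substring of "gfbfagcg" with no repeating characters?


Input: "gfbfagcg"
Sliding window (track last position of each char):
  Position 0 ('g'): window [0,0] length 1 -- new best
  Position 1 ('f'): window [0,1] length 2 -- new best
  Position 2 ('b'): window [0,2] length 3 -- new best
  Position 3 ('f'): repeat (last at 1), move window start to 2
  Position 3 ('f'): window [2,3] length 2
  Position 4 ('a'): window [2,4] length 3
  Position 5 ('g'): window [2,5] length 4 -- new best
  Position 6 ('c'): window [2,6] length 5 -- new best
  Position 7 ('g'): repeat (last at 5), move window start to 6
  Position 7 ('g'): window [6,7] length 2
Longest substring with no repeats: "bfagc" with length 5

5


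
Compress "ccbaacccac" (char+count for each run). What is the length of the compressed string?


Input: ccbaacccac
Runs:
  'c' x 2 => "c2"
  'b' x 1 => "b1"
  'a' x 2 => "a2"
  'c' x 3 => "c3"
  'a' x 1 => "a1"
  'c' x 1 => "c1"
Compressed: "c2b1a2c3a1c1"
Compressed length: 12

12


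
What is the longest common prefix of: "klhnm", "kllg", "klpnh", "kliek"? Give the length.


Words: klhnm, kllg, klpnh, kliek
  Position 0: all 'k' => match
  Position 1: all 'l' => match
  Position 2: ('h', 'l', 'p', 'i') => mismatch, stop
LCP = "kl" (length 2)

2


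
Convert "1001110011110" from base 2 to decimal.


Input: "1001110011110" in base 2
Positional expansion:
  Digit '1' (value 1) x 2^12 = 4096
  Digit '0' (value 0) x 2^11 = 0
  Digit '0' (value 0) x 2^10 = 0
  Digit '1' (value 1) x 2^9 = 512
  Digit '1' (value 1) x 2^8 = 256
  Digit '1' (value 1) x 2^7 = 128
  Digit '0' (value 0) x 2^6 = 0
  Digit '0' (value 0) x 2^5 = 0
  Digit '1' (value 1) x 2^4 = 16
  Digit '1' (value 1) x 2^3 = 8
  Digit '1' (value 1) x 2^2 = 4
  Digit '1' (value 1) x 2^1 = 2
  Digit '0' (value 0) x 2^0 = 0
Sum = 5022

5022


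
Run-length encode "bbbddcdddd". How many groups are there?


Input: bbbddcdddd
Scanning for consecutive runs:
  Group 1: 'b' x 3 (positions 0-2)
  Group 2: 'd' x 2 (positions 3-4)
  Group 3: 'c' x 1 (positions 5-5)
  Group 4: 'd' x 4 (positions 6-9)
Total groups: 4

4


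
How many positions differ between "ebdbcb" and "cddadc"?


Comparing "ebdbcb" and "cddadc" position by position:
  Position 0: 'e' vs 'c' => DIFFER
  Position 1: 'b' vs 'd' => DIFFER
  Position 2: 'd' vs 'd' => same
  Position 3: 'b' vs 'a' => DIFFER
  Position 4: 'c' vs 'd' => DIFFER
  Position 5: 'b' vs 'c' => DIFFER
Positions that differ: 5

5


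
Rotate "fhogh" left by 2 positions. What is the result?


Input: "fhogh", rotate left by 2
First 2 characters: "fh"
Remaining characters: "ogh"
Concatenate remaining + first: "ogh" + "fh" = "oghfh"

oghfh


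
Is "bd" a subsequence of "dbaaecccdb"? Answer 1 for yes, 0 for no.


Check if "bd" is a subsequence of "dbaaecccdb"
Greedy scan:
  Position 0 ('d'): no match needed
  Position 1 ('b'): matches sub[0] = 'b'
  Position 2 ('a'): no match needed
  Position 3 ('a'): no match needed
  Position 4 ('e'): no match needed
  Position 5 ('c'): no match needed
  Position 6 ('c'): no match needed
  Position 7 ('c'): no match needed
  Position 8 ('d'): matches sub[1] = 'd'
  Position 9 ('b'): no match needed
All 2 characters matched => is a subsequence

1


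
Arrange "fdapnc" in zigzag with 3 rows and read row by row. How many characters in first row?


Zigzag "fdapnc" into 3 rows:
Placing characters:
  'f' => row 0
  'd' => row 1
  'a' => row 2
  'p' => row 1
  'n' => row 0
  'c' => row 1
Rows:
  Row 0: "fn"
  Row 1: "dpc"
  Row 2: "a"
First row length: 2

2


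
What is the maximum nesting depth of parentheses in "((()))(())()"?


Input: "((()))(())()"
Tracking depth:
  Position 0 '(': depth becomes 1
  Position 1 '(': depth becomes 2
  Position 2 '(': depth becomes 3
  Position 3 ')': depth becomes 2
  Position 4 ')': depth becomes 1
  Position 5 ')': depth becomes 0
  Position 6 '(': depth becomes 1
  Position 7 '(': depth becomes 2
  Position 8 ')': depth becomes 1
  Position 9 ')': depth becomes 0
  Position 10 '(': depth becomes 1
  Position 11 ')': depth becomes 0
Maximum depth reached: 3

3


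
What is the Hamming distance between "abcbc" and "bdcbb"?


Comparing "abcbc" and "bdcbb" position by position:
  Position 0: 'a' vs 'b' => differ
  Position 1: 'b' vs 'd' => differ
  Position 2: 'c' vs 'c' => same
  Position 3: 'b' vs 'b' => same
  Position 4: 'c' vs 'b' => differ
Total differences (Hamming distance): 3

3


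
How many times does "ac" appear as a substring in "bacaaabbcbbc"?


Searching for "ac" in "bacaaabbcbbc"
Scanning each position:
  Position 0: "ba" => no
  Position 1: "ac" => MATCH
  Position 2: "ca" => no
  Position 3: "aa" => no
  Position 4: "aa" => no
  Position 5: "ab" => no
  Position 6: "bb" => no
  Position 7: "bc" => no
  Position 8: "cb" => no
  Position 9: "bb" => no
  Position 10: "bc" => no
Total occurrences: 1

1


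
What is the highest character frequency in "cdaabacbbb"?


Input: cdaabacbbb
Character counts:
  'a': 3
  'b': 4
  'c': 2
  'd': 1
Maximum frequency: 4

4


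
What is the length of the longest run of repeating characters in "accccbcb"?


Input: "accccbcb"
Scanning for longest run:
  Position 1 ('c'): new char, reset run to 1
  Position 2 ('c'): continues run of 'c', length=2
  Position 3 ('c'): continues run of 'c', length=3
  Position 4 ('c'): continues run of 'c', length=4
  Position 5 ('b'): new char, reset run to 1
  Position 6 ('c'): new char, reset run to 1
  Position 7 ('b'): new char, reset run to 1
Longest run: 'c' with length 4

4


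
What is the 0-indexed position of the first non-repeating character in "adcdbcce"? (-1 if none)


Input: adcdbcce
Character frequencies:
  'a': 1
  'b': 1
  'c': 3
  'd': 2
  'e': 1
Scanning left to right for freq == 1:
  Position 0 ('a'): unique! => answer = 0

0


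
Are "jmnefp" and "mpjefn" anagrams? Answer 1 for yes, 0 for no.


Strings: "jmnefp", "mpjefn"
Sorted first:  efjmnp
Sorted second: efjmnp
Sorted forms match => anagrams

1


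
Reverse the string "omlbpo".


Input: omlbpo
Reading characters right to left:
  Position 5: 'o'
  Position 4: 'p'
  Position 3: 'b'
  Position 2: 'l'
  Position 1: 'm'
  Position 0: 'o'
Reversed: opblmo

opblmo


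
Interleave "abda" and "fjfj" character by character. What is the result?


Interleaving "abda" and "fjfj":
  Position 0: 'a' from first, 'f' from second => "af"
  Position 1: 'b' from first, 'j' from second => "bj"
  Position 2: 'd' from first, 'f' from second => "df"
  Position 3: 'a' from first, 'j' from second => "aj"
Result: afbjdfaj

afbjdfaj


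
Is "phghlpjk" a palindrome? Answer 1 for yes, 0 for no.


Input: phghlpjk
Reversed: kjplhghp
  Compare pos 0 ('p') with pos 7 ('k'): MISMATCH
  Compare pos 1 ('h') with pos 6 ('j'): MISMATCH
  Compare pos 2 ('g') with pos 5 ('p'): MISMATCH
  Compare pos 3 ('h') with pos 4 ('l'): MISMATCH
Result: not a palindrome

0


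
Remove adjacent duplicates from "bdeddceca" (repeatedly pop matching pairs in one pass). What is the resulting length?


Input: bdeddceca
Stack-based adjacent duplicate removal:
  Read 'b': push. Stack: b
  Read 'd': push. Stack: bd
  Read 'e': push. Stack: bde
  Read 'd': push. Stack: bded
  Read 'd': matches stack top 'd' => pop. Stack: bde
  Read 'c': push. Stack: bdec
  Read 'e': push. Stack: bdece
  Read 'c': push. Stack: bdecec
  Read 'a': push. Stack: bdececa
Final stack: "bdececa" (length 7)

7


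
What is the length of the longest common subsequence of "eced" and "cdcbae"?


LCS of "eced" and "cdcbae"
DP table:
           c    d    c    b    a    e
      0    0    0    0    0    0    0
  e   0    0    0    0    0    0    1
  c   0    1    1    1    1    1    1
  e   0    1    1    1    1    1    2
  d   0    1    2    2    2    2    2
LCS length = dp[4][6] = 2

2


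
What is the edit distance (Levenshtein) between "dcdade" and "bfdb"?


Computing edit distance: "dcdade" -> "bfdb"
DP table:
           b    f    d    b
      0    1    2    3    4
  d   1    1    2    2    3
  c   2    2    2    3    3
  d   3    3    3    2    3
  a   4    4    4    3    3
  d   5    5    5    4    4
  e   6    6    6    5    5
Edit distance = dp[6][4] = 5

5


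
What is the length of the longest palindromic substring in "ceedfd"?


Input: "ceedfd"
Checking substrings for palindromes:
  [3:6] "dfd" (len 3) => palindrome
  [1:3] "ee" (len 2) => palindrome
Longest palindromic substring: "dfd" with length 3

3


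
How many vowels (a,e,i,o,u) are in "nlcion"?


Input: nlcion
Checking each character:
  'n' at position 0: consonant
  'l' at position 1: consonant
  'c' at position 2: consonant
  'i' at position 3: vowel (running total: 1)
  'o' at position 4: vowel (running total: 2)
  'n' at position 5: consonant
Total vowels: 2

2


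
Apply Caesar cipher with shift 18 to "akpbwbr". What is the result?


Caesar cipher: shift "akpbwbr" by 18
  'a' (pos 0) + 18 = pos 18 = 's'
  'k' (pos 10) + 18 = pos 2 = 'c'
  'p' (pos 15) + 18 = pos 7 = 'h'
  'b' (pos 1) + 18 = pos 19 = 't'
  'w' (pos 22) + 18 = pos 14 = 'o'
  'b' (pos 1) + 18 = pos 19 = 't'
  'r' (pos 17) + 18 = pos 9 = 'j'
Result: schtotj

schtotj


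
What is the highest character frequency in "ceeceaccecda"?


Input: ceeceaccecda
Character counts:
  'a': 2
  'c': 5
  'd': 1
  'e': 4
Maximum frequency: 5

5


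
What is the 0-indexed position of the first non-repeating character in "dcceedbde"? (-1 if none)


Input: dcceedbde
Character frequencies:
  'b': 1
  'c': 2
  'd': 3
  'e': 3
Scanning left to right for freq == 1:
  Position 0 ('d'): freq=3, skip
  Position 1 ('c'): freq=2, skip
  Position 2 ('c'): freq=2, skip
  Position 3 ('e'): freq=3, skip
  Position 4 ('e'): freq=3, skip
  Position 5 ('d'): freq=3, skip
  Position 6 ('b'): unique! => answer = 6

6


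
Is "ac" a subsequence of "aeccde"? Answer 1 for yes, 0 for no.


Check if "ac" is a subsequence of "aeccde"
Greedy scan:
  Position 0 ('a'): matches sub[0] = 'a'
  Position 1 ('e'): no match needed
  Position 2 ('c'): matches sub[1] = 'c'
  Position 3 ('c'): no match needed
  Position 4 ('d'): no match needed
  Position 5 ('e'): no match needed
All 2 characters matched => is a subsequence

1


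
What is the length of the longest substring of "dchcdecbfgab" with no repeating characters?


Input: "dchcdecbfgab"
Sliding window (track last position of each char):
  Position 0 ('d'): window [0,0] length 1 -- new best
  Position 1 ('c'): window [0,1] length 2 -- new best
  Position 2 ('h'): window [0,2] length 3 -- new best
  Position 3 ('c'): repeat (last at 1), move window start to 2
  Position 3 ('c'): window [2,3] length 2
  Position 4 ('d'): window [2,4] length 3
  Position 5 ('e'): window [2,5] length 4 -- new best
  Position 6 ('c'): repeat (last at 3), move window start to 4
  Position 6 ('c'): window [4,6] length 3
  Position 7 ('b'): window [4,7] length 4
  Position 8 ('f'): window [4,8] length 5 -- new best
  Position 9 ('g'): window [4,9] length 6 -- new best
  Position 10 ('a'): window [4,10] length 7 -- new best
  Position 11 ('b'): repeat (last at 7), move window start to 8
  Position 11 ('b'): window [8,11] length 4
Longest substring with no repeats: "decbfga" with length 7

7


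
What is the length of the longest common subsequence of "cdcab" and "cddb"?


LCS of "cdcab" and "cddb"
DP table:
           c    d    d    b
      0    0    0    0    0
  c   0    1    1    1    1
  d   0    1    2    2    2
  c   0    1    2    2    2
  a   0    1    2    2    2
  b   0    1    2    2    3
LCS length = dp[5][4] = 3

3


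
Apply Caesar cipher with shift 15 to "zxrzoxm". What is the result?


Caesar cipher: shift "zxrzoxm" by 15
  'z' (pos 25) + 15 = pos 14 = 'o'
  'x' (pos 23) + 15 = pos 12 = 'm'
  'r' (pos 17) + 15 = pos 6 = 'g'
  'z' (pos 25) + 15 = pos 14 = 'o'
  'o' (pos 14) + 15 = pos 3 = 'd'
  'x' (pos 23) + 15 = pos 12 = 'm'
  'm' (pos 12) + 15 = pos 1 = 'b'
Result: omgodmb

omgodmb


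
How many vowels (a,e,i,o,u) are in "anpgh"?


Input: anpgh
Checking each character:
  'a' at position 0: vowel (running total: 1)
  'n' at position 1: consonant
  'p' at position 2: consonant
  'g' at position 3: consonant
  'h' at position 4: consonant
Total vowels: 1

1


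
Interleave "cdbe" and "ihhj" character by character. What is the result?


Interleaving "cdbe" and "ihhj":
  Position 0: 'c' from first, 'i' from second => "ci"
  Position 1: 'd' from first, 'h' from second => "dh"
  Position 2: 'b' from first, 'h' from second => "bh"
  Position 3: 'e' from first, 'j' from second => "ej"
Result: cidhbhej

cidhbhej


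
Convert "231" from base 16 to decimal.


Input: "231" in base 16
Positional expansion:
  Digit '2' (value 2) x 16^2 = 512
  Digit '3' (value 3) x 16^1 = 48
  Digit '1' (value 1) x 16^0 = 1
Sum = 561

561


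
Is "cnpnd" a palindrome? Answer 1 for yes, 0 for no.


Input: cnpnd
Reversed: dnpnc
  Compare pos 0 ('c') with pos 4 ('d'): MISMATCH
  Compare pos 1 ('n') with pos 3 ('n'): match
Result: not a palindrome

0


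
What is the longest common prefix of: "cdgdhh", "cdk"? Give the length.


Words: cdgdhh, cdk
  Position 0: all 'c' => match
  Position 1: all 'd' => match
  Position 2: ('g', 'k') => mismatch, stop
LCP = "cd" (length 2)

2


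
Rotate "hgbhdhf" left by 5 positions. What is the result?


Input: "hgbhdhf", rotate left by 5
First 5 characters: "hgbhd"
Remaining characters: "hf"
Concatenate remaining + first: "hf" + "hgbhd" = "hfhgbhd"

hfhgbhd


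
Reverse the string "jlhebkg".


Input: jlhebkg
Reading characters right to left:
  Position 6: 'g'
  Position 5: 'k'
  Position 4: 'b'
  Position 3: 'e'
  Position 2: 'h'
  Position 1: 'l'
  Position 0: 'j'
Reversed: gkbehlj

gkbehlj


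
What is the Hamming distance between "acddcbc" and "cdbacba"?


Comparing "acddcbc" and "cdbacba" position by position:
  Position 0: 'a' vs 'c' => differ
  Position 1: 'c' vs 'd' => differ
  Position 2: 'd' vs 'b' => differ
  Position 3: 'd' vs 'a' => differ
  Position 4: 'c' vs 'c' => same
  Position 5: 'b' vs 'b' => same
  Position 6: 'c' vs 'a' => differ
Total differences (Hamming distance): 5

5


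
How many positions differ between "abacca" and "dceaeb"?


Comparing "abacca" and "dceaeb" position by position:
  Position 0: 'a' vs 'd' => DIFFER
  Position 1: 'b' vs 'c' => DIFFER
  Position 2: 'a' vs 'e' => DIFFER
  Position 3: 'c' vs 'a' => DIFFER
  Position 4: 'c' vs 'e' => DIFFER
  Position 5: 'a' vs 'b' => DIFFER
Positions that differ: 6

6


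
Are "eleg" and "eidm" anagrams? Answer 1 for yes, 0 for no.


Strings: "eleg", "eidm"
Sorted first:  eegl
Sorted second: deim
Differ at position 0: 'e' vs 'd' => not anagrams

0


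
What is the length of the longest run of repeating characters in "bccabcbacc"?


Input: "bccabcbacc"
Scanning for longest run:
  Position 1 ('c'): new char, reset run to 1
  Position 2 ('c'): continues run of 'c', length=2
  Position 3 ('a'): new char, reset run to 1
  Position 4 ('b'): new char, reset run to 1
  Position 5 ('c'): new char, reset run to 1
  Position 6 ('b'): new char, reset run to 1
  Position 7 ('a'): new char, reset run to 1
  Position 8 ('c'): new char, reset run to 1
  Position 9 ('c'): continues run of 'c', length=2
Longest run: 'c' with length 2

2


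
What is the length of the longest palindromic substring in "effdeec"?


Input: "effdeec"
Checking substrings for palindromes:
  [1:3] "ff" (len 2) => palindrome
  [4:6] "ee" (len 2) => palindrome
Longest palindromic substring: "ff" with length 2

2


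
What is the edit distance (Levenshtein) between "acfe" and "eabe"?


Computing edit distance: "acfe" -> "eabe"
DP table:
           e    a    b    e
      0    1    2    3    4
  a   1    1    1    2    3
  c   2    2    2    2    3
  f   3    3    3    3    3
  e   4    3    4    4    3
Edit distance = dp[4][4] = 3

3


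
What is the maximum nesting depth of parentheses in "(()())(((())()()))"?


Input: "(()())(((())()()))"
Tracking depth:
  Position 0 '(': depth becomes 1
  Position 1 '(': depth becomes 2
  Position 2 ')': depth becomes 1
  Position 3 '(': depth becomes 2
  Position 4 ')': depth becomes 1
  Position 5 ')': depth becomes 0
  Position 6 '(': depth becomes 1
  Position 7 '(': depth becomes 2
  Position 8 '(': depth becomes 3
  Position 9 '(': depth becomes 4
  Position 10 ')': depth becomes 3
  Position 11 ')': depth becomes 2
  Position 12 '(': depth becomes 3
  Position 13 ')': depth becomes 2
  Position 14 '(': depth becomes 3
  Position 15 ')': depth becomes 2
  Position 16 ')': depth becomes 1
  Position 17 ')': depth becomes 0
Maximum depth reached: 4

4


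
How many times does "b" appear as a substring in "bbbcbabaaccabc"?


Searching for "b" in "bbbcbabaaccabc"
Scanning each position:
  Position 0: "b" => MATCH
  Position 1: "b" => MATCH
  Position 2: "b" => MATCH
  Position 3: "c" => no
  Position 4: "b" => MATCH
  Position 5: "a" => no
  Position 6: "b" => MATCH
  Position 7: "a" => no
  Position 8: "a" => no
  Position 9: "c" => no
  Position 10: "c" => no
  Position 11: "a" => no
  Position 12: "b" => MATCH
  Position 13: "c" => no
Total occurrences: 6

6


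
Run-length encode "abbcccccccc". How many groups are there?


Input: abbcccccccc
Scanning for consecutive runs:
  Group 1: 'a' x 1 (positions 0-0)
  Group 2: 'b' x 2 (positions 1-2)
  Group 3: 'c' x 8 (positions 3-10)
Total groups: 3

3


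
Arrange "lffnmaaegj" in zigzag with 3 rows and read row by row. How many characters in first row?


Zigzag "lffnmaaegj" into 3 rows:
Placing characters:
  'l' => row 0
  'f' => row 1
  'f' => row 2
  'n' => row 1
  'm' => row 0
  'a' => row 1
  'a' => row 2
  'e' => row 1
  'g' => row 0
  'j' => row 1
Rows:
  Row 0: "lmg"
  Row 1: "fnaej"
  Row 2: "fa"
First row length: 3

3


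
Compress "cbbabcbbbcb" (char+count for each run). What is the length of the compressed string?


Input: cbbabcbbbcb
Runs:
  'c' x 1 => "c1"
  'b' x 2 => "b2"
  'a' x 1 => "a1"
  'b' x 1 => "b1"
  'c' x 1 => "c1"
  'b' x 3 => "b3"
  'c' x 1 => "c1"
  'b' x 1 => "b1"
Compressed: "c1b2a1b1c1b3c1b1"
Compressed length: 16

16


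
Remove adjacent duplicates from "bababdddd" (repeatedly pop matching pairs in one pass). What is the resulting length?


Input: bababdddd
Stack-based adjacent duplicate removal:
  Read 'b': push. Stack: b
  Read 'a': push. Stack: ba
  Read 'b': push. Stack: bab
  Read 'a': push. Stack: baba
  Read 'b': push. Stack: babab
  Read 'd': push. Stack: bababd
  Read 'd': matches stack top 'd' => pop. Stack: babab
  Read 'd': push. Stack: bababd
  Read 'd': matches stack top 'd' => pop. Stack: babab
Final stack: "babab" (length 5)

5


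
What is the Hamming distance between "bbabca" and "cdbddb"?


Comparing "bbabca" and "cdbddb" position by position:
  Position 0: 'b' vs 'c' => differ
  Position 1: 'b' vs 'd' => differ
  Position 2: 'a' vs 'b' => differ
  Position 3: 'b' vs 'd' => differ
  Position 4: 'c' vs 'd' => differ
  Position 5: 'a' vs 'b' => differ
Total differences (Hamming distance): 6

6


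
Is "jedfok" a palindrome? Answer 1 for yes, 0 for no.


Input: jedfok
Reversed: kofdej
  Compare pos 0 ('j') with pos 5 ('k'): MISMATCH
  Compare pos 1 ('e') with pos 4 ('o'): MISMATCH
  Compare pos 2 ('d') with pos 3 ('f'): MISMATCH
Result: not a palindrome

0


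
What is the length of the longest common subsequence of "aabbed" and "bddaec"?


LCS of "aabbed" and "bddaec"
DP table:
           b    d    d    a    e    c
      0    0    0    0    0    0    0
  a   0    0    0    0    1    1    1
  a   0    0    0    0    1    1    1
  b   0    1    1    1    1    1    1
  b   0    1    1    1    1    1    1
  e   0    1    1    1    1    2    2
  d   0    1    2    2    2    2    2
LCS length = dp[6][6] = 2

2


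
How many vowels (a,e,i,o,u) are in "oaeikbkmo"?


Input: oaeikbkmo
Checking each character:
  'o' at position 0: vowel (running total: 1)
  'a' at position 1: vowel (running total: 2)
  'e' at position 2: vowel (running total: 3)
  'i' at position 3: vowel (running total: 4)
  'k' at position 4: consonant
  'b' at position 5: consonant
  'k' at position 6: consonant
  'm' at position 7: consonant
  'o' at position 8: vowel (running total: 5)
Total vowels: 5

5


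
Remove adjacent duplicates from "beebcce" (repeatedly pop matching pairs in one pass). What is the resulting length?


Input: beebcce
Stack-based adjacent duplicate removal:
  Read 'b': push. Stack: b
  Read 'e': push. Stack: be
  Read 'e': matches stack top 'e' => pop. Stack: b
  Read 'b': matches stack top 'b' => pop. Stack: (empty)
  Read 'c': push. Stack: c
  Read 'c': matches stack top 'c' => pop. Stack: (empty)
  Read 'e': push. Stack: e
Final stack: "e" (length 1)

1


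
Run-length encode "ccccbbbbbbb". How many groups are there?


Input: ccccbbbbbbb
Scanning for consecutive runs:
  Group 1: 'c' x 4 (positions 0-3)
  Group 2: 'b' x 7 (positions 4-10)
Total groups: 2

2


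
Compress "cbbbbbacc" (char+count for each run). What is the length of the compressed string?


Input: cbbbbbacc
Runs:
  'c' x 1 => "c1"
  'b' x 5 => "b5"
  'a' x 1 => "a1"
  'c' x 2 => "c2"
Compressed: "c1b5a1c2"
Compressed length: 8

8


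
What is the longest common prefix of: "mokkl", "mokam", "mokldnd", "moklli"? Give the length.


Words: mokkl, mokam, mokldnd, moklli
  Position 0: all 'm' => match
  Position 1: all 'o' => match
  Position 2: all 'k' => match
  Position 3: ('k', 'a', 'l', 'l') => mismatch, stop
LCP = "mok" (length 3)

3


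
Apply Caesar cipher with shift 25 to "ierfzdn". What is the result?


Caesar cipher: shift "ierfzdn" by 25
  'i' (pos 8) + 25 = pos 7 = 'h'
  'e' (pos 4) + 25 = pos 3 = 'd'
  'r' (pos 17) + 25 = pos 16 = 'q'
  'f' (pos 5) + 25 = pos 4 = 'e'
  'z' (pos 25) + 25 = pos 24 = 'y'
  'd' (pos 3) + 25 = pos 2 = 'c'
  'n' (pos 13) + 25 = pos 12 = 'm'
Result: hdqeycm

hdqeycm


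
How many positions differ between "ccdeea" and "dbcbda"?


Comparing "ccdeea" and "dbcbda" position by position:
  Position 0: 'c' vs 'd' => DIFFER
  Position 1: 'c' vs 'b' => DIFFER
  Position 2: 'd' vs 'c' => DIFFER
  Position 3: 'e' vs 'b' => DIFFER
  Position 4: 'e' vs 'd' => DIFFER
  Position 5: 'a' vs 'a' => same
Positions that differ: 5

5


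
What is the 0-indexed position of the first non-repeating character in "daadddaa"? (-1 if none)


Input: daadddaa
Character frequencies:
  'a': 4
  'd': 4
Scanning left to right for freq == 1:
  Position 0 ('d'): freq=4, skip
  Position 1 ('a'): freq=4, skip
  Position 2 ('a'): freq=4, skip
  Position 3 ('d'): freq=4, skip
  Position 4 ('d'): freq=4, skip
  Position 5 ('d'): freq=4, skip
  Position 6 ('a'): freq=4, skip
  Position 7 ('a'): freq=4, skip
  No unique character found => answer = -1

-1


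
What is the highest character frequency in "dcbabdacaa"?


Input: dcbabdacaa
Character counts:
  'a': 4
  'b': 2
  'c': 2
  'd': 2
Maximum frequency: 4

4


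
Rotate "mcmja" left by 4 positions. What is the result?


Input: "mcmja", rotate left by 4
First 4 characters: "mcmj"
Remaining characters: "a"
Concatenate remaining + first: "a" + "mcmj" = "amcmj"

amcmj


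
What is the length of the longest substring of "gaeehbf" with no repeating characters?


Input: "gaeehbf"
Sliding window (track last position of each char):
  Position 0 ('g'): window [0,0] length 1 -- new best
  Position 1 ('a'): window [0,1] length 2 -- new best
  Position 2 ('e'): window [0,2] length 3 -- new best
  Position 3 ('e'): repeat (last at 2), move window start to 3
  Position 3 ('e'): window [3,3] length 1
  Position 4 ('h'): window [3,4] length 2
  Position 5 ('b'): window [3,5] length 3
  Position 6 ('f'): window [3,6] length 4 -- new best
Longest substring with no repeats: "ehbf" with length 4

4


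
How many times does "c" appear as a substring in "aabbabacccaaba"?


Searching for "c" in "aabbabacccaaba"
Scanning each position:
  Position 0: "a" => no
  Position 1: "a" => no
  Position 2: "b" => no
  Position 3: "b" => no
  Position 4: "a" => no
  Position 5: "b" => no
  Position 6: "a" => no
  Position 7: "c" => MATCH
  Position 8: "c" => MATCH
  Position 9: "c" => MATCH
  Position 10: "a" => no
  Position 11: "a" => no
  Position 12: "b" => no
  Position 13: "a" => no
Total occurrences: 3

3


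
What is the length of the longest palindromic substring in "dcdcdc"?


Input: "dcdcdc"
Checking substrings for palindromes:
  [0:5] "dcdcd" (len 5) => palindrome
  [1:6] "cdcdc" (len 5) => palindrome
  [0:3] "dcd" (len 3) => palindrome
  [1:4] "cdc" (len 3) => palindrome
  [2:5] "dcd" (len 3) => palindrome
  [3:6] "cdc" (len 3) => palindrome
Longest palindromic substring: "dcdcd" with length 5

5


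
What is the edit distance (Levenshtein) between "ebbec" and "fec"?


Computing edit distance: "ebbec" -> "fec"
DP table:
           f    e    c
      0    1    2    3
  e   1    1    1    2
  b   2    2    2    2
  b   3    3    3    3
  e   4    4    3    4
  c   5    5    4    3
Edit distance = dp[5][3] = 3

3


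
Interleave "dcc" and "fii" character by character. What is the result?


Interleaving "dcc" and "fii":
  Position 0: 'd' from first, 'f' from second => "df"
  Position 1: 'c' from first, 'i' from second => "ci"
  Position 2: 'c' from first, 'i' from second => "ci"
Result: dfcici

dfcici


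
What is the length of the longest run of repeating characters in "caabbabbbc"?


Input: "caabbabbbc"
Scanning for longest run:
  Position 1 ('a'): new char, reset run to 1
  Position 2 ('a'): continues run of 'a', length=2
  Position 3 ('b'): new char, reset run to 1
  Position 4 ('b'): continues run of 'b', length=2
  Position 5 ('a'): new char, reset run to 1
  Position 6 ('b'): new char, reset run to 1
  Position 7 ('b'): continues run of 'b', length=2
  Position 8 ('b'): continues run of 'b', length=3
  Position 9 ('c'): new char, reset run to 1
Longest run: 'b' with length 3

3


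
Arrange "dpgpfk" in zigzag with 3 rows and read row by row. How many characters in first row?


Zigzag "dpgpfk" into 3 rows:
Placing characters:
  'd' => row 0
  'p' => row 1
  'g' => row 2
  'p' => row 1
  'f' => row 0
  'k' => row 1
Rows:
  Row 0: "df"
  Row 1: "ppk"
  Row 2: "g"
First row length: 2

2


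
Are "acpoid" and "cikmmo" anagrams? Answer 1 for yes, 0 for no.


Strings: "acpoid", "cikmmo"
Sorted first:  acdiop
Sorted second: cikmmo
Differ at position 0: 'a' vs 'c' => not anagrams

0


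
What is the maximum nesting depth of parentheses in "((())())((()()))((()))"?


Input: "((())())((()()))((()))"
Tracking depth:
  Position 0 '(': depth becomes 1
  Position 1 '(': depth becomes 2
  Position 2 '(': depth becomes 3
  Position 3 ')': depth becomes 2
  Position 4 ')': depth becomes 1
  Position 5 '(': depth becomes 2
  Position 6 ')': depth becomes 1
  Position 7 ')': depth becomes 0
  Position 8 '(': depth becomes 1
  Position 9 '(': depth becomes 2
  Position 10 '(': depth becomes 3
  Position 11 ')': depth becomes 2
  Position 12 '(': depth becomes 3
  Position 13 ')': depth becomes 2
  Position 14 ')': depth becomes 1
  Position 15 ')': depth becomes 0
  Position 16 '(': depth becomes 1
  Position 17 '(': depth becomes 2
  Position 18 '(': depth becomes 3
  Position 19 ')': depth becomes 2
  Position 20 ')': depth becomes 1
  Position 21 ')': depth becomes 0
Maximum depth reached: 3

3


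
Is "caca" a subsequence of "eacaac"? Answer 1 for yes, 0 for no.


Check if "caca" is a subsequence of "eacaac"
Greedy scan:
  Position 0 ('e'): no match needed
  Position 1 ('a'): no match needed
  Position 2 ('c'): matches sub[0] = 'c'
  Position 3 ('a'): matches sub[1] = 'a'
  Position 4 ('a'): no match needed
  Position 5 ('c'): matches sub[2] = 'c'
Only matched 3/4 characters => not a subsequence

0


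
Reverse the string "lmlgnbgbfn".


Input: lmlgnbgbfn
Reading characters right to left:
  Position 9: 'n'
  Position 8: 'f'
  Position 7: 'b'
  Position 6: 'g'
  Position 5: 'b'
  Position 4: 'n'
  Position 3: 'g'
  Position 2: 'l'
  Position 1: 'm'
  Position 0: 'l'
Reversed: nfbgbnglml

nfbgbnglml


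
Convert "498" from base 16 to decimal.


Input: "498" in base 16
Positional expansion:
  Digit '4' (value 4) x 16^2 = 1024
  Digit '9' (value 9) x 16^1 = 144
  Digit '8' (value 8) x 16^0 = 8
Sum = 1176

1176


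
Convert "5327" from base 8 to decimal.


Input: "5327" in base 8
Positional expansion:
  Digit '5' (value 5) x 8^3 = 2560
  Digit '3' (value 3) x 8^2 = 192
  Digit '2' (value 2) x 8^1 = 16
  Digit '7' (value 7) x 8^0 = 7
Sum = 2775

2775


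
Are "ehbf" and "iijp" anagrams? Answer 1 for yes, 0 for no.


Strings: "ehbf", "iijp"
Sorted first:  befh
Sorted second: iijp
Differ at position 0: 'b' vs 'i' => not anagrams

0


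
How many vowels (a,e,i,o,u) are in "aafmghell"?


Input: aafmghell
Checking each character:
  'a' at position 0: vowel (running total: 1)
  'a' at position 1: vowel (running total: 2)
  'f' at position 2: consonant
  'm' at position 3: consonant
  'g' at position 4: consonant
  'h' at position 5: consonant
  'e' at position 6: vowel (running total: 3)
  'l' at position 7: consonant
  'l' at position 8: consonant
Total vowels: 3

3


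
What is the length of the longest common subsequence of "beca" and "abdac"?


LCS of "beca" and "abdac"
DP table:
           a    b    d    a    c
      0    0    0    0    0    0
  b   0    0    1    1    1    1
  e   0    0    1    1    1    1
  c   0    0    1    1    1    2
  a   0    1    1    1    2    2
LCS length = dp[4][5] = 2

2


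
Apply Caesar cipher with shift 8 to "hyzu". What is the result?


Caesar cipher: shift "hyzu" by 8
  'h' (pos 7) + 8 = pos 15 = 'p'
  'y' (pos 24) + 8 = pos 6 = 'g'
  'z' (pos 25) + 8 = pos 7 = 'h'
  'u' (pos 20) + 8 = pos 2 = 'c'
Result: pghc

pghc


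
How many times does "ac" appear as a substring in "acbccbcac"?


Searching for "ac" in "acbccbcac"
Scanning each position:
  Position 0: "ac" => MATCH
  Position 1: "cb" => no
  Position 2: "bc" => no
  Position 3: "cc" => no
  Position 4: "cb" => no
  Position 5: "bc" => no
  Position 6: "ca" => no
  Position 7: "ac" => MATCH
Total occurrences: 2

2


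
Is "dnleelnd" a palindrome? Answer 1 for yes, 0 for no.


Input: dnleelnd
Reversed: dnleelnd
  Compare pos 0 ('d') with pos 7 ('d'): match
  Compare pos 1 ('n') with pos 6 ('n'): match
  Compare pos 2 ('l') with pos 5 ('l'): match
  Compare pos 3 ('e') with pos 4 ('e'): match
Result: palindrome

1


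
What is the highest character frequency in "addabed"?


Input: addabed
Character counts:
  'a': 2
  'b': 1
  'd': 3
  'e': 1
Maximum frequency: 3

3


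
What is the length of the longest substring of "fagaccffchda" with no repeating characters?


Input: "fagaccffchda"
Sliding window (track last position of each char):
  Position 0 ('f'): window [0,0] length 1 -- new best
  Position 1 ('a'): window [0,1] length 2 -- new best
  Position 2 ('g'): window [0,2] length 3 -- new best
  Position 3 ('a'): repeat (last at 1), move window start to 2
  Position 3 ('a'): window [2,3] length 2
  Position 4 ('c'): window [2,4] length 3
  Position 5 ('c'): repeat (last at 4), move window start to 5
  Position 5 ('c'): window [5,5] length 1
  Position 6 ('f'): window [5,6] length 2
  Position 7 ('f'): repeat (last at 6), move window start to 7
  Position 7 ('f'): window [7,7] length 1
  Position 8 ('c'): window [7,8] length 2
  Position 9 ('h'): window [7,9] length 3
  Position 10 ('d'): window [7,10] length 4 -- new best
  Position 11 ('a'): window [7,11] length 5 -- new best
Longest substring with no repeats: "fchda" with length 5

5


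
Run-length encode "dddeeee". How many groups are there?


Input: dddeeee
Scanning for consecutive runs:
  Group 1: 'd' x 3 (positions 0-2)
  Group 2: 'e' x 4 (positions 3-6)
Total groups: 2

2


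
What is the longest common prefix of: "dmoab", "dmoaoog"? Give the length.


Words: dmoab, dmoaoog
  Position 0: all 'd' => match
  Position 1: all 'm' => match
  Position 2: all 'o' => match
  Position 3: all 'a' => match
  Position 4: ('b', 'o') => mismatch, stop
LCP = "dmoa" (length 4)

4


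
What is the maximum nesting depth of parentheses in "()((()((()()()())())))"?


Input: "()((()((()()()())())))"
Tracking depth:
  Position 0 '(': depth becomes 1
  Position 1 ')': depth becomes 0
  Position 2 '(': depth becomes 1
  Position 3 '(': depth becomes 2
  Position 4 '(': depth becomes 3
  Position 5 ')': depth becomes 2
  Position 6 '(': depth becomes 3
  Position 7 '(': depth becomes 4
  Position 8 '(': depth becomes 5
  Position 9 ')': depth becomes 4
  Position 10 '(': depth becomes 5
  Position 11 ')': depth becomes 4
  Position 12 '(': depth becomes 5
  Position 13 ')': depth becomes 4
  Position 14 '(': depth becomes 5
  Position 15 ')': depth becomes 4
  Position 16 ')': depth becomes 3
  Position 17 '(': depth becomes 4
  Position 18 ')': depth becomes 3
  Position 19 ')': depth becomes 2
  Position 20 ')': depth becomes 1
  Position 21 ')': depth becomes 0
Maximum depth reached: 5

5
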